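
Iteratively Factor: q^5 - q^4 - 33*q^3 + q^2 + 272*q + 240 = (q - 4)*(q^4 + 3*q^3 - 21*q^2 - 83*q - 60) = (q - 4)*(q + 3)*(q^3 - 21*q - 20) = (q - 5)*(q - 4)*(q + 3)*(q^2 + 5*q + 4) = (q - 5)*(q - 4)*(q + 3)*(q + 4)*(q + 1)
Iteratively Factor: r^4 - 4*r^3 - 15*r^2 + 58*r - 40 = (r - 2)*(r^3 - 2*r^2 - 19*r + 20) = (r - 5)*(r - 2)*(r^2 + 3*r - 4) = (r - 5)*(r - 2)*(r - 1)*(r + 4)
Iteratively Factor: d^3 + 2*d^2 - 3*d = (d - 1)*(d^2 + 3*d) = d*(d - 1)*(d + 3)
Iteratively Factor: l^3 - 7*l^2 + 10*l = (l - 5)*(l^2 - 2*l) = (l - 5)*(l - 2)*(l)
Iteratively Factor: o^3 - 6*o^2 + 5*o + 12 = (o + 1)*(o^2 - 7*o + 12) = (o - 3)*(o + 1)*(o - 4)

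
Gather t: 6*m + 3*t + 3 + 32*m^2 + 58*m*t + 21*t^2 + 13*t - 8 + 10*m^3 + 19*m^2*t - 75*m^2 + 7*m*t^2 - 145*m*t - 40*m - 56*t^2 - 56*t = 10*m^3 - 43*m^2 - 34*m + t^2*(7*m - 35) + t*(19*m^2 - 87*m - 40) - 5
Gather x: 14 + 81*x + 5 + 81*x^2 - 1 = 81*x^2 + 81*x + 18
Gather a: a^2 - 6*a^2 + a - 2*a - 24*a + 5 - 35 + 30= -5*a^2 - 25*a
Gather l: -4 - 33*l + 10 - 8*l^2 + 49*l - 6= -8*l^2 + 16*l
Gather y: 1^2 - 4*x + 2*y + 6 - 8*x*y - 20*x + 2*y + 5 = -24*x + y*(4 - 8*x) + 12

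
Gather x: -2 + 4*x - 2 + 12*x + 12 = 16*x + 8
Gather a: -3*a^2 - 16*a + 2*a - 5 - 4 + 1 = -3*a^2 - 14*a - 8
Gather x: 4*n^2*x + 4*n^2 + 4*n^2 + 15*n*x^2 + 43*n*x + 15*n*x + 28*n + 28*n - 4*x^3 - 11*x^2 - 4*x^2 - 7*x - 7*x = 8*n^2 + 56*n - 4*x^3 + x^2*(15*n - 15) + x*(4*n^2 + 58*n - 14)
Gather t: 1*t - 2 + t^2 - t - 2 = t^2 - 4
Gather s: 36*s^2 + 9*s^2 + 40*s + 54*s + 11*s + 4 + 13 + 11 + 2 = 45*s^2 + 105*s + 30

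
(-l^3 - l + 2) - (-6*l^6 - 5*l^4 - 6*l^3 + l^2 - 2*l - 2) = 6*l^6 + 5*l^4 + 5*l^3 - l^2 + l + 4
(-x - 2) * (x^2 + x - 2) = -x^3 - 3*x^2 + 4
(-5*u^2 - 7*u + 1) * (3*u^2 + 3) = -15*u^4 - 21*u^3 - 12*u^2 - 21*u + 3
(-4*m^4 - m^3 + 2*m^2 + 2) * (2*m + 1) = -8*m^5 - 6*m^4 + 3*m^3 + 2*m^2 + 4*m + 2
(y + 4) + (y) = 2*y + 4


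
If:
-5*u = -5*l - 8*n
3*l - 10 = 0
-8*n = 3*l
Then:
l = 10/3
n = -5/4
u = 4/3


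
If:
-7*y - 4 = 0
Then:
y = -4/7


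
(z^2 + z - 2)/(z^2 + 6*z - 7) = (z + 2)/(z + 7)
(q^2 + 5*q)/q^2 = (q + 5)/q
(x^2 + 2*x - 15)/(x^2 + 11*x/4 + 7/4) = 4*(x^2 + 2*x - 15)/(4*x^2 + 11*x + 7)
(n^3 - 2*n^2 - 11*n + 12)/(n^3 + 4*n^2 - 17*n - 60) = (n - 1)/(n + 5)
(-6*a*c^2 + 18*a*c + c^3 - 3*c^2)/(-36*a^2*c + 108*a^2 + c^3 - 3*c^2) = c/(6*a + c)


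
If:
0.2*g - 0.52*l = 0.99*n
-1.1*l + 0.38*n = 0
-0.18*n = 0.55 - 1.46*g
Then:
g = 0.38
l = 0.02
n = 0.07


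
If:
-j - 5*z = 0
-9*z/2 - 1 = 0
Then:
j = 10/9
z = -2/9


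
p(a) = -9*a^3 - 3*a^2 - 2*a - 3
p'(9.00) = -2243.00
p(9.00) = -6825.00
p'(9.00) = -2243.00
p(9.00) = -6825.00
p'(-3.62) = -334.10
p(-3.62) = 391.87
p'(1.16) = -45.29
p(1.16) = -23.40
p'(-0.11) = -1.67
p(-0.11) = -2.80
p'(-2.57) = -164.91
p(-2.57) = 135.10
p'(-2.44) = -148.11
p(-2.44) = 114.76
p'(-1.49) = -53.00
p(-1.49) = 23.09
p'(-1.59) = -60.72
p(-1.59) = 28.77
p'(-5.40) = -756.92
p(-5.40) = 1337.50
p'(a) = -27*a^2 - 6*a - 2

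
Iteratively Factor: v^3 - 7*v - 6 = (v + 2)*(v^2 - 2*v - 3) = (v - 3)*(v + 2)*(v + 1)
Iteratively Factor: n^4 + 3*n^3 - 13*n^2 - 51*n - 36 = (n + 3)*(n^3 - 13*n - 12) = (n - 4)*(n + 3)*(n^2 + 4*n + 3) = (n - 4)*(n + 1)*(n + 3)*(n + 3)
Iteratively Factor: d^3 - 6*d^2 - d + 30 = (d - 5)*(d^2 - d - 6) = (d - 5)*(d - 3)*(d + 2)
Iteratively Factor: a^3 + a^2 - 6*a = (a - 2)*(a^2 + 3*a) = a*(a - 2)*(a + 3)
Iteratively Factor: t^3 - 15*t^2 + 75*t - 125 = (t - 5)*(t^2 - 10*t + 25) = (t - 5)^2*(t - 5)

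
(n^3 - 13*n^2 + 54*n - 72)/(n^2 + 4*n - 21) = (n^2 - 10*n + 24)/(n + 7)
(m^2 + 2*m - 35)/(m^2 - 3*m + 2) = (m^2 + 2*m - 35)/(m^2 - 3*m + 2)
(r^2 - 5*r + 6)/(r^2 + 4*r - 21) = (r - 2)/(r + 7)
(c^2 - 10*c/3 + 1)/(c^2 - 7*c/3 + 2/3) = (c - 3)/(c - 2)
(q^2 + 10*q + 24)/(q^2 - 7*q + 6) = (q^2 + 10*q + 24)/(q^2 - 7*q + 6)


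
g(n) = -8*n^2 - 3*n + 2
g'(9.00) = -147.00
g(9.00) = -673.00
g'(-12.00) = 189.00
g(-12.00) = -1114.00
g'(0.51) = -11.16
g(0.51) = -1.61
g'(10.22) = -166.52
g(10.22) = -864.25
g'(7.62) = -124.92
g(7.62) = -485.38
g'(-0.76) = 9.16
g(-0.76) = -0.34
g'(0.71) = -14.36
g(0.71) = -4.16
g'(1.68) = -29.88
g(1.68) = -25.62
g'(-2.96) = 44.36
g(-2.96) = -59.21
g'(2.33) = -40.28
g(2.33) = -48.42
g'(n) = -16*n - 3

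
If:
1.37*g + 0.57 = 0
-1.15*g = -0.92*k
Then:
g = -0.42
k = -0.52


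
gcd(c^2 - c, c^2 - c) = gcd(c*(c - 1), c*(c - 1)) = c^2 - c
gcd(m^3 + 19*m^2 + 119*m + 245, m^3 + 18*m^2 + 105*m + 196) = m^2 + 14*m + 49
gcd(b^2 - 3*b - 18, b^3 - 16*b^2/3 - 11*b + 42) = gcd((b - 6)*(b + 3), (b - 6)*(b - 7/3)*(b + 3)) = b^2 - 3*b - 18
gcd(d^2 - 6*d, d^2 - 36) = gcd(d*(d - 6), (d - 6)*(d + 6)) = d - 6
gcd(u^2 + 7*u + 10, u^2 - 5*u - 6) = 1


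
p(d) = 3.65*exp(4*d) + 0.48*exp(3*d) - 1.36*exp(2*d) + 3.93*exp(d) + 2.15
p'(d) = 14.6*exp(4*d) + 1.44*exp(3*d) - 2.72*exp(2*d) + 3.93*exp(d)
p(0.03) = 9.40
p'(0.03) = 19.20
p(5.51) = 13626102500.77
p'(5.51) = 54497326716.07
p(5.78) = 40119556709.69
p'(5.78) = 160462218631.00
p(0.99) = 203.70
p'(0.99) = 784.82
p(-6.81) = 2.15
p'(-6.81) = 0.00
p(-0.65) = 4.17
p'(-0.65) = 2.60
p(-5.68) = 2.16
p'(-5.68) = 0.01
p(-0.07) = 7.78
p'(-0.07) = 13.50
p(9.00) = 15736250440860200.00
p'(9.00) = 62944746558785000.00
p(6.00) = 96716592800.22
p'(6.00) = 386835292343.72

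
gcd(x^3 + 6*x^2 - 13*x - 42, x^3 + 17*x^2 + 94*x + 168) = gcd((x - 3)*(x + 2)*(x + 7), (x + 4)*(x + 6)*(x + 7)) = x + 7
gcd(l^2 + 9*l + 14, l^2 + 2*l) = l + 2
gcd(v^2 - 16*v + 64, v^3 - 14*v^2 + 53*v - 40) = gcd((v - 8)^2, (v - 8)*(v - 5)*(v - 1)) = v - 8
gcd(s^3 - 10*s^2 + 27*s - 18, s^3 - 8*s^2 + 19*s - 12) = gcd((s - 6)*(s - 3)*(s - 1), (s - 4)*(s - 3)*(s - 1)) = s^2 - 4*s + 3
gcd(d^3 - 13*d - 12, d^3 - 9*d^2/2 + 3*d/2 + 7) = d + 1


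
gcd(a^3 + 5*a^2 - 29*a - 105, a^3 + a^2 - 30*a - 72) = a + 3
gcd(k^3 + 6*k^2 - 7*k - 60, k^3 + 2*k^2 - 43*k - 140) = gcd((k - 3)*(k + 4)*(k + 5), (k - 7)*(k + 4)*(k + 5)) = k^2 + 9*k + 20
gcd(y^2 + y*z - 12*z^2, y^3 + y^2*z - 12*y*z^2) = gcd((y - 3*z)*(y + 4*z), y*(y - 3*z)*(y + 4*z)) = y^2 + y*z - 12*z^2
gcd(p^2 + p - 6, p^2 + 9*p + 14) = 1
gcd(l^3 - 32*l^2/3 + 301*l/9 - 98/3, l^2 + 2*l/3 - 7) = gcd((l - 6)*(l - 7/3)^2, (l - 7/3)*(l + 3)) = l - 7/3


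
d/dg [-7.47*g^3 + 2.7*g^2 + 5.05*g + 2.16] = -22.41*g^2 + 5.4*g + 5.05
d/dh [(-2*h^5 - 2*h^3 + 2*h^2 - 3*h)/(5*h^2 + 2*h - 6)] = (-30*h^6 - 16*h^5 + 50*h^4 - 8*h^3 + 55*h^2 - 24*h + 18)/(25*h^4 + 20*h^3 - 56*h^2 - 24*h + 36)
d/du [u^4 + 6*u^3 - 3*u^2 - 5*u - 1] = 4*u^3 + 18*u^2 - 6*u - 5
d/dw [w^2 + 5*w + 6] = 2*w + 5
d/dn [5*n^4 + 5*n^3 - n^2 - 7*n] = 20*n^3 + 15*n^2 - 2*n - 7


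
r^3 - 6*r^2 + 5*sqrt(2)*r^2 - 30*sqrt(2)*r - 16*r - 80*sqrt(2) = (r - 8)*(r + 2)*(r + 5*sqrt(2))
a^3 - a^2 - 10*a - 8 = (a - 4)*(a + 1)*(a + 2)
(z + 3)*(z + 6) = z^2 + 9*z + 18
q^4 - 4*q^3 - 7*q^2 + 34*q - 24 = (q - 4)*(q - 2)*(q - 1)*(q + 3)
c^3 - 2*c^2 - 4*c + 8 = (c - 2)^2*(c + 2)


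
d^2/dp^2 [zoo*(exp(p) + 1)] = zoo*exp(p)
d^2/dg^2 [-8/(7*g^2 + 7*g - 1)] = 112*(7*g^2 + 7*g - 7*(2*g + 1)^2 - 1)/(7*g^2 + 7*g - 1)^3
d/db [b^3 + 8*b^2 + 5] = b*(3*b + 16)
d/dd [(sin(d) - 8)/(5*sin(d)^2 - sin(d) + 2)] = (-5*sin(d)^2 + 80*sin(d) - 6)*cos(d)/(5*sin(d)^2 - sin(d) + 2)^2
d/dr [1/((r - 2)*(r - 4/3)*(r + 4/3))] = 9*(-27*r^2 + 36*r + 16)/(81*r^6 - 324*r^5 + 36*r^4 + 1152*r^3 - 896*r^2 - 1024*r + 1024)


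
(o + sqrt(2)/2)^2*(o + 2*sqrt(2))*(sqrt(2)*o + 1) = sqrt(2)*o^4 + 7*o^3 + 15*sqrt(2)*o^2/2 + 13*o/2 + sqrt(2)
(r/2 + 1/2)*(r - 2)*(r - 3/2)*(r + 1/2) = r^4/2 - r^3 - 7*r^2/8 + 11*r/8 + 3/4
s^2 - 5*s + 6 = (s - 3)*(s - 2)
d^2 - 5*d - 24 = (d - 8)*(d + 3)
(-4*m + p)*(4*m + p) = -16*m^2 + p^2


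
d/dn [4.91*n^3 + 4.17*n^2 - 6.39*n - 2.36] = 14.73*n^2 + 8.34*n - 6.39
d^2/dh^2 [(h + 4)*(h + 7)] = 2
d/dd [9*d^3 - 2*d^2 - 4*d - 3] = 27*d^2 - 4*d - 4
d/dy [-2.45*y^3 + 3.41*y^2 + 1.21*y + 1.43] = -7.35*y^2 + 6.82*y + 1.21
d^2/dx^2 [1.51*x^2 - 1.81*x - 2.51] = 3.02000000000000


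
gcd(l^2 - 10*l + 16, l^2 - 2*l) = l - 2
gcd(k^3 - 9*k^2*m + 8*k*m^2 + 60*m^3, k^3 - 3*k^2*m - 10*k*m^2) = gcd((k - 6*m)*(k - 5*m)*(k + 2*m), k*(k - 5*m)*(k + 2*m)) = k^2 - 3*k*m - 10*m^2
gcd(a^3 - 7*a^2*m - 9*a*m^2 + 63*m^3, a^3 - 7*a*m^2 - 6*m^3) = a - 3*m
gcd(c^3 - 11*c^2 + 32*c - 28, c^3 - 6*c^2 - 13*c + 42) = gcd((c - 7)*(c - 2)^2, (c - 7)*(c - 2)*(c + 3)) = c^2 - 9*c + 14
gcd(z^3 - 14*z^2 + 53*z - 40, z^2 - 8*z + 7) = z - 1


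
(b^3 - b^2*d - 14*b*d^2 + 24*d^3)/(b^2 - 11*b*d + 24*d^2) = (b^2 + 2*b*d - 8*d^2)/(b - 8*d)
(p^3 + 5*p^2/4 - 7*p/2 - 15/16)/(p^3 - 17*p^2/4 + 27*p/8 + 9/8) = (p + 5/2)/(p - 3)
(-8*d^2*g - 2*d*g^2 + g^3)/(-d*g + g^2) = (8*d^2 + 2*d*g - g^2)/(d - g)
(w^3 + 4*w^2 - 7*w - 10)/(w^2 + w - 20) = (w^2 - w - 2)/(w - 4)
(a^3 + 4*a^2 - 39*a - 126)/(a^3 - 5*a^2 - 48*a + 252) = (a + 3)/(a - 6)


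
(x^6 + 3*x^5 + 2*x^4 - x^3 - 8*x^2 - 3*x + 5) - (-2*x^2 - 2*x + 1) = x^6 + 3*x^5 + 2*x^4 - x^3 - 6*x^2 - x + 4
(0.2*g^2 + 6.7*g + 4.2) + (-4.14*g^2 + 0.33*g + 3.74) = -3.94*g^2 + 7.03*g + 7.94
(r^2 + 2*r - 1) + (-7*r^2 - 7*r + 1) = -6*r^2 - 5*r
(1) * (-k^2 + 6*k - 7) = -k^2 + 6*k - 7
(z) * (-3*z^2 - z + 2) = -3*z^3 - z^2 + 2*z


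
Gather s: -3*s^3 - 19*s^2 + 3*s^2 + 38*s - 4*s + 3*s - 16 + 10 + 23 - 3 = -3*s^3 - 16*s^2 + 37*s + 14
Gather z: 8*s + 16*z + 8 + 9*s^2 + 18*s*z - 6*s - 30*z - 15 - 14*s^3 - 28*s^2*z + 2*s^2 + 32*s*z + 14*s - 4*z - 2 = -14*s^3 + 11*s^2 + 16*s + z*(-28*s^2 + 50*s - 18) - 9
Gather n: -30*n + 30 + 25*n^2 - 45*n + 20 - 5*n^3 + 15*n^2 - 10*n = -5*n^3 + 40*n^2 - 85*n + 50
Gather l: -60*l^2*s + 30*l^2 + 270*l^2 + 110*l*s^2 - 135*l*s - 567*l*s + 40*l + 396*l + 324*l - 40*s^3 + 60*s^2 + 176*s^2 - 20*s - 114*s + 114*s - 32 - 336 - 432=l^2*(300 - 60*s) + l*(110*s^2 - 702*s + 760) - 40*s^3 + 236*s^2 - 20*s - 800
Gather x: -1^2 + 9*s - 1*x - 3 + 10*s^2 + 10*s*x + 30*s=10*s^2 + 39*s + x*(10*s - 1) - 4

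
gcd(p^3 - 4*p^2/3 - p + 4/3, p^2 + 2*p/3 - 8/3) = p - 4/3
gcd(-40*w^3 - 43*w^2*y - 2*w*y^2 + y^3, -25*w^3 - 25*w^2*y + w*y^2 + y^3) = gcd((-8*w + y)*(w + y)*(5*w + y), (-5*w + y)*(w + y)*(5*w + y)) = 5*w^2 + 6*w*y + y^2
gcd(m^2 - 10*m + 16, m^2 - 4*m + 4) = m - 2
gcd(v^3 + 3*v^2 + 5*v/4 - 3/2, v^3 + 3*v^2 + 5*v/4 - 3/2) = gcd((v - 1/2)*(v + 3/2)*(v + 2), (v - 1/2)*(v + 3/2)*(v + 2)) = v^3 + 3*v^2 + 5*v/4 - 3/2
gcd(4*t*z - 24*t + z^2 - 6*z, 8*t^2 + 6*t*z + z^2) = 4*t + z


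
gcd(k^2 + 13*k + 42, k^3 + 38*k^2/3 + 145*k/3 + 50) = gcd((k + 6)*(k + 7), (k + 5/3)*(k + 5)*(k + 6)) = k + 6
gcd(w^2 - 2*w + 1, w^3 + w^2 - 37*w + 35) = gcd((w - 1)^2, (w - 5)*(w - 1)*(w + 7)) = w - 1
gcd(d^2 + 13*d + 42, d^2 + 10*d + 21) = d + 7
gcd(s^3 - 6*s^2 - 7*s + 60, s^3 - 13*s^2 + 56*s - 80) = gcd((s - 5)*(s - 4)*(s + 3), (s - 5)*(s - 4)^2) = s^2 - 9*s + 20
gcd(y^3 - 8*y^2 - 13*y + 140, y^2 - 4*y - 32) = y + 4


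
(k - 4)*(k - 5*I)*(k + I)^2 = k^4 - 4*k^3 - 3*I*k^3 + 9*k^2 + 12*I*k^2 - 36*k + 5*I*k - 20*I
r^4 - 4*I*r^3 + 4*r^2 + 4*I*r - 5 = (r - 1)*(r + 1)*(r - 5*I)*(r + I)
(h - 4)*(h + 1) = h^2 - 3*h - 4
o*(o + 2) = o^2 + 2*o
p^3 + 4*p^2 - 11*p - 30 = (p - 3)*(p + 2)*(p + 5)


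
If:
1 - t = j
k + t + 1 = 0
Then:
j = 1 - t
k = -t - 1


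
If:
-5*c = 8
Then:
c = -8/5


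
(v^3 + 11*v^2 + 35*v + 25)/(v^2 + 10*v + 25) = v + 1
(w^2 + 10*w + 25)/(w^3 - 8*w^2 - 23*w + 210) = (w + 5)/(w^2 - 13*w + 42)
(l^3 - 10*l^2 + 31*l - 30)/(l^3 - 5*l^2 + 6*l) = (l - 5)/l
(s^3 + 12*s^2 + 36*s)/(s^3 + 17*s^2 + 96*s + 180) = s/(s + 5)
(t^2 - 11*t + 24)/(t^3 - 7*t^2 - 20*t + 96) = 1/(t + 4)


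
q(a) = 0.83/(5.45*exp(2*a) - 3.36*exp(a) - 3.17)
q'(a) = 0.83*(-10.9*exp(2*a) + 3.36*exp(a))/(5.45*exp(2*a) - 3.36*exp(a) - 3.17)^2 = (2.7888 - 9.047*exp(a))*exp(a)/(-5.45*exp(2*a) + 3.36*exp(a) + 3.17)^2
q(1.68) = 0.01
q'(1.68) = -0.01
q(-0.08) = -0.51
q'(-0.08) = -1.94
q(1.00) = 0.03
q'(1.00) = -0.08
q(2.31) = 0.00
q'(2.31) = -0.00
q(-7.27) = -0.26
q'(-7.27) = 0.00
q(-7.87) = -0.26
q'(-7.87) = 0.00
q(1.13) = 0.02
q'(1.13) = -0.05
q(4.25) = 0.00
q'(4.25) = -0.00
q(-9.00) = -0.26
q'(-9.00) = 0.00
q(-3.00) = -0.25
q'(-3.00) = 0.01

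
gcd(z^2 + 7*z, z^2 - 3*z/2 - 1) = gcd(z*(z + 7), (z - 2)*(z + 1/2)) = 1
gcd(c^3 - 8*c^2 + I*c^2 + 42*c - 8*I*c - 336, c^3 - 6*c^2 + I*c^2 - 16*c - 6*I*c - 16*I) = c - 8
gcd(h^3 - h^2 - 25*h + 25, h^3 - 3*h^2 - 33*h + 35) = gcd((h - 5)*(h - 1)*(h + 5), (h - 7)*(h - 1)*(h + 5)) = h^2 + 4*h - 5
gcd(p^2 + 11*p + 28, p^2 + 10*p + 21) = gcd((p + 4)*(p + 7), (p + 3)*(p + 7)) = p + 7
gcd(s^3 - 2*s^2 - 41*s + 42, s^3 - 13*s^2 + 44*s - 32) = s - 1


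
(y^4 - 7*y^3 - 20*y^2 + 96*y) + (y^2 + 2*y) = y^4 - 7*y^3 - 19*y^2 + 98*y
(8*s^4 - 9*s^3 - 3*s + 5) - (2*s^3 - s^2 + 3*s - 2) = 8*s^4 - 11*s^3 + s^2 - 6*s + 7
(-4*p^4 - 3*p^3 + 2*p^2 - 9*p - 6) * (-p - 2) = 4*p^5 + 11*p^4 + 4*p^3 + 5*p^2 + 24*p + 12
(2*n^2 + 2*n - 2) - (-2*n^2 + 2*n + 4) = 4*n^2 - 6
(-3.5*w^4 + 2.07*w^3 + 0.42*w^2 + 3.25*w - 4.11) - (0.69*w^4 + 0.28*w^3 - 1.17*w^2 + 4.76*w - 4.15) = -4.19*w^4 + 1.79*w^3 + 1.59*w^2 - 1.51*w + 0.04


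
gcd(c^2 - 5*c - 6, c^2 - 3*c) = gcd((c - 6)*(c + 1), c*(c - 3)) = 1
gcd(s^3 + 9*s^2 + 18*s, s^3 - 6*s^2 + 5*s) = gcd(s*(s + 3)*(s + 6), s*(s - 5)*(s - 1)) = s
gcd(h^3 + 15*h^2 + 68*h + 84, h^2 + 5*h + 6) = h + 2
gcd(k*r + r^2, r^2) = r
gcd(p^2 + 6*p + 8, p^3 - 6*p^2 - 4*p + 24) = p + 2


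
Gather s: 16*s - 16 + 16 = 16*s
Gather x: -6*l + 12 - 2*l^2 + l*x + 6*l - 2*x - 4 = -2*l^2 + x*(l - 2) + 8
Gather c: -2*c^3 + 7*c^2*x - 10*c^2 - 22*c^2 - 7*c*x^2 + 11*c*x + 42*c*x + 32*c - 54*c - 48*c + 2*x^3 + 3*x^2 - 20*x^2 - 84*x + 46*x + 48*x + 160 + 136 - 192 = -2*c^3 + c^2*(7*x - 32) + c*(-7*x^2 + 53*x - 70) + 2*x^3 - 17*x^2 + 10*x + 104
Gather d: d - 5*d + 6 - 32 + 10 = -4*d - 16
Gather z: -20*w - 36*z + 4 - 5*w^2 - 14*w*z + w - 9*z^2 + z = -5*w^2 - 19*w - 9*z^2 + z*(-14*w - 35) + 4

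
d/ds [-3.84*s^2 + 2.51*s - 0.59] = 2.51 - 7.68*s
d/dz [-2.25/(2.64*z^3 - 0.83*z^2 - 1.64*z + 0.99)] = (17.82*z^2 - 3.735*z - 3.69)/(2.64*z^3 - 0.83*z^2 - 1.64*z + 0.99)^2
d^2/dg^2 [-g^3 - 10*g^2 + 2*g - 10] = -6*g - 20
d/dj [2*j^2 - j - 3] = 4*j - 1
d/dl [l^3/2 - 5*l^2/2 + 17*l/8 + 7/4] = 3*l^2/2 - 5*l + 17/8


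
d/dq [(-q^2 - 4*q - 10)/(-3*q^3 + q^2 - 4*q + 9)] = (-3*q^4 - 24*q^3 - 82*q^2 + 2*q - 76)/(9*q^6 - 6*q^5 + 25*q^4 - 62*q^3 + 34*q^2 - 72*q + 81)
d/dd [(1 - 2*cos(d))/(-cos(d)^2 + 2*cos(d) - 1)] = sin(2*d)/(cos(d) - 1)^3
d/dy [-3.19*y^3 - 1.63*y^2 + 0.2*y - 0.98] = -9.57*y^2 - 3.26*y + 0.2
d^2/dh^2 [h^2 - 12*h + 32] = 2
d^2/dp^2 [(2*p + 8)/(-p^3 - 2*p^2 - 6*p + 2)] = 4*(-(p + 4)*(3*p^2 + 4*p + 6)^2 + (3*p^2 + 4*p + (p + 4)*(3*p + 2) + 6)*(p^3 + 2*p^2 + 6*p - 2))/(p^3 + 2*p^2 + 6*p - 2)^3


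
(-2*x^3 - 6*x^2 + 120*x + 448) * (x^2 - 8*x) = -2*x^5 + 10*x^4 + 168*x^3 - 512*x^2 - 3584*x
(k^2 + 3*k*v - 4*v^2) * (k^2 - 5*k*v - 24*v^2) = k^4 - 2*k^3*v - 43*k^2*v^2 - 52*k*v^3 + 96*v^4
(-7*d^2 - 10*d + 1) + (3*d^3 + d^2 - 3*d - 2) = 3*d^3 - 6*d^2 - 13*d - 1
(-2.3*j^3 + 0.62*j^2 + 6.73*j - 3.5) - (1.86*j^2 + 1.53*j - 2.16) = -2.3*j^3 - 1.24*j^2 + 5.2*j - 1.34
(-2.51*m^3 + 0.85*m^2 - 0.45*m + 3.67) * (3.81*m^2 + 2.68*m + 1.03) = -9.5631*m^5 - 3.4883*m^4 - 2.0218*m^3 + 13.6522*m^2 + 9.3721*m + 3.7801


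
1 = 1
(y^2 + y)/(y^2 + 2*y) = (y + 1)/(y + 2)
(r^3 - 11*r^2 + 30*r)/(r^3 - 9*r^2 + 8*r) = (r^2 - 11*r + 30)/(r^2 - 9*r + 8)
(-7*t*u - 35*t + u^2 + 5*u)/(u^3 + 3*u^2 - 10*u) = (-7*t + u)/(u*(u - 2))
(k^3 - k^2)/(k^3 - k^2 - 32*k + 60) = k^2*(k - 1)/(k^3 - k^2 - 32*k + 60)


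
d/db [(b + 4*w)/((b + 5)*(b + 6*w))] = (-(b + 5)*(b + 4*w) + (b + 5)*(b + 6*w) - (b + 4*w)*(b + 6*w))/((b + 5)^2*(b + 6*w)^2)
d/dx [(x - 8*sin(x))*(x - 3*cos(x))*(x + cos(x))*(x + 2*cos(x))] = -8*x^3*cos(x) + 4*x^3 - 24*x^2*sin(x) + 7*x^2*sin(2*x) + 9*x*sin(x)/2 + 9*x*sin(3*x)/2 + 14*x*cos(x) - 7*x*cos(2*x) + 42*x*cos(3*x) - 7*x + 14*sin(x) + 14*sin(3*x) - 9*cos(x)/2 + 48*cos(2*x)^2 + 24*cos(2*x) - 3*cos(3*x)/2 - 24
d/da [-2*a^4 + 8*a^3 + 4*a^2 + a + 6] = -8*a^3 + 24*a^2 + 8*a + 1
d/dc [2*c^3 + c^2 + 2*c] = 6*c^2 + 2*c + 2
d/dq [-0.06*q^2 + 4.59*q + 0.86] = 4.59 - 0.12*q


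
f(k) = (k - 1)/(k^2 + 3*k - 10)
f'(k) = (-2*k - 3)*(k - 1)/(k^2 + 3*k - 10)^2 + 1/(k^2 + 3*k - 10) = (k^2 + 3*k - (k - 1)*(2*k + 3) - 10)/(k^2 + 3*k - 10)^2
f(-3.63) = 0.60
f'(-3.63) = -0.46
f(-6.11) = -0.79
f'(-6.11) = -0.70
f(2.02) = 7.26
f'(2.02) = -357.16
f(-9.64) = -0.20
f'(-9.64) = -0.04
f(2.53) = 0.38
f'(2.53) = -0.52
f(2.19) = 0.87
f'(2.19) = -3.97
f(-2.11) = 0.26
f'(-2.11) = -0.11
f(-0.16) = 0.11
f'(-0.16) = -0.07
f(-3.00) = 0.40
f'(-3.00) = -0.22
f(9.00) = 0.08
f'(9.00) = -0.00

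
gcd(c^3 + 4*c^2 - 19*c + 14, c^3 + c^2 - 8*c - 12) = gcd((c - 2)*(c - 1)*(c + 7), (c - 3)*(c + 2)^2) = 1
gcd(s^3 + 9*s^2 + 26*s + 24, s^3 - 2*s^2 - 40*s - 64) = s^2 + 6*s + 8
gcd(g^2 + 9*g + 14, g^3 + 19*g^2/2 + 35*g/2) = g + 7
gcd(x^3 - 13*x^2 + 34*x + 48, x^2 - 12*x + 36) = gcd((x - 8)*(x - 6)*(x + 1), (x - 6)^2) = x - 6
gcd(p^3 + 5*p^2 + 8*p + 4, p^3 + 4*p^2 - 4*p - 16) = p + 2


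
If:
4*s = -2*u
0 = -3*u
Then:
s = 0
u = 0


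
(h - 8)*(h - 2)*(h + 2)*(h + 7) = h^4 - h^3 - 60*h^2 + 4*h + 224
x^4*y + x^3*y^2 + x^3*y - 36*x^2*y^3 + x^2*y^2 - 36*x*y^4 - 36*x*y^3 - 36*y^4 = (x - 6*y)*(x + y)*(x + 6*y)*(x*y + y)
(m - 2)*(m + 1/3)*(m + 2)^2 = m^4 + 7*m^3/3 - 10*m^2/3 - 28*m/3 - 8/3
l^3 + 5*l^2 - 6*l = l*(l - 1)*(l + 6)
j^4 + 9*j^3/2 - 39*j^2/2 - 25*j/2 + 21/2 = (j - 3)*(j - 1/2)*(j + 1)*(j + 7)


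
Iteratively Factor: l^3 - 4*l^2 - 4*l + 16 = (l - 2)*(l^2 - 2*l - 8) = (l - 2)*(l + 2)*(l - 4)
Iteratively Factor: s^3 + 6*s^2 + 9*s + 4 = (s + 1)*(s^2 + 5*s + 4) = (s + 1)*(s + 4)*(s + 1)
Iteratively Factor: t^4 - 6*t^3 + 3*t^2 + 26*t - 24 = (t + 2)*(t^3 - 8*t^2 + 19*t - 12) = (t - 4)*(t + 2)*(t^2 - 4*t + 3) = (t - 4)*(t - 3)*(t + 2)*(t - 1)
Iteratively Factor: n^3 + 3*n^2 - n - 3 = (n + 1)*(n^2 + 2*n - 3) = (n + 1)*(n + 3)*(n - 1)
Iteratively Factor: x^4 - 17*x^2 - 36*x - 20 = (x + 2)*(x^3 - 2*x^2 - 13*x - 10) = (x + 1)*(x + 2)*(x^2 - 3*x - 10) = (x + 1)*(x + 2)^2*(x - 5)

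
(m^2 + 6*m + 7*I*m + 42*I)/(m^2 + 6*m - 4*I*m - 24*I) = (m + 7*I)/(m - 4*I)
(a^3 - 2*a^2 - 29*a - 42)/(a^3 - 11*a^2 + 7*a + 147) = (a + 2)/(a - 7)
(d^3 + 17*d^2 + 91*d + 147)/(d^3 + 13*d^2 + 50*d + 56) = (d^2 + 10*d + 21)/(d^2 + 6*d + 8)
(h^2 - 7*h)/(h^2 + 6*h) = (h - 7)/(h + 6)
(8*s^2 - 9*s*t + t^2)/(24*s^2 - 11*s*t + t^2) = (s - t)/(3*s - t)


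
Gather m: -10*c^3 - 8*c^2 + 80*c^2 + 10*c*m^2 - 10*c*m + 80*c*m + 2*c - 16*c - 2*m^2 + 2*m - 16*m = -10*c^3 + 72*c^2 - 14*c + m^2*(10*c - 2) + m*(70*c - 14)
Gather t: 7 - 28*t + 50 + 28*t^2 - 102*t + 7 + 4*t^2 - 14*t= 32*t^2 - 144*t + 64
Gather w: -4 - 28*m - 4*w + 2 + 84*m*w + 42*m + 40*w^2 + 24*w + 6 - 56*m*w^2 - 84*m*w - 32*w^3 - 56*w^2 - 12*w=14*m - 32*w^3 + w^2*(-56*m - 16) + 8*w + 4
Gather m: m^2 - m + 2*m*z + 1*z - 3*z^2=m^2 + m*(2*z - 1) - 3*z^2 + z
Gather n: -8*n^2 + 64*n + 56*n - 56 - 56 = -8*n^2 + 120*n - 112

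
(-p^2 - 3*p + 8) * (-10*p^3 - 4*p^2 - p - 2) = 10*p^5 + 34*p^4 - 67*p^3 - 27*p^2 - 2*p - 16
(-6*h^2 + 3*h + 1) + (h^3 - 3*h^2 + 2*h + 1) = h^3 - 9*h^2 + 5*h + 2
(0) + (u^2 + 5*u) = u^2 + 5*u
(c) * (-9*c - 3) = -9*c^2 - 3*c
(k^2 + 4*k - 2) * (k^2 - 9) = k^4 + 4*k^3 - 11*k^2 - 36*k + 18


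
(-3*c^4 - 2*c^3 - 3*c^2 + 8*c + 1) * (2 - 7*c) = 21*c^5 + 8*c^4 + 17*c^3 - 62*c^2 + 9*c + 2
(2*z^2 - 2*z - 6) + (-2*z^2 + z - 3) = -z - 9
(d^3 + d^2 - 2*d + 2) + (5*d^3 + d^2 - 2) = 6*d^3 + 2*d^2 - 2*d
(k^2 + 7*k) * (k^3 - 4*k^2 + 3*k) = k^5 + 3*k^4 - 25*k^3 + 21*k^2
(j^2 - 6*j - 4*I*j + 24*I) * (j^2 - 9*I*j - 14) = j^4 - 6*j^3 - 13*I*j^3 - 50*j^2 + 78*I*j^2 + 300*j + 56*I*j - 336*I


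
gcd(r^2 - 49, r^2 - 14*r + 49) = r - 7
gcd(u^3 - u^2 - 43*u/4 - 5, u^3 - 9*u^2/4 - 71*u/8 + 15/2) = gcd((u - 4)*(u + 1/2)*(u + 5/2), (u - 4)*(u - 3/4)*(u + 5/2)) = u^2 - 3*u/2 - 10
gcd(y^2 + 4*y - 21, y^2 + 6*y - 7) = y + 7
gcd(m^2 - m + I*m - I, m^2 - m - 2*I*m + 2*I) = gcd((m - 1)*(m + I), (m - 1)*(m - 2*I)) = m - 1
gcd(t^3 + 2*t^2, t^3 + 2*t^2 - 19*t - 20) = 1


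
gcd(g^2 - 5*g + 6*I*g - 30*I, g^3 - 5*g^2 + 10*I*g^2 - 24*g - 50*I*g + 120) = g^2 + g*(-5 + 6*I) - 30*I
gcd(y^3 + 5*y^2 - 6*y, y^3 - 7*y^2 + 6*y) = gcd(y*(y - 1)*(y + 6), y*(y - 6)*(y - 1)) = y^2 - y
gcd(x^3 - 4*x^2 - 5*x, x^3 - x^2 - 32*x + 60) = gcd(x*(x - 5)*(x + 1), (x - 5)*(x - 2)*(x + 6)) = x - 5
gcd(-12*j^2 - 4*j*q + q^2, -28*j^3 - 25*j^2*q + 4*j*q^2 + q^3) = 1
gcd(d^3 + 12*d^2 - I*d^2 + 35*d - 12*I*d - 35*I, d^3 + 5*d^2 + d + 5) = d^2 + d*(5 - I) - 5*I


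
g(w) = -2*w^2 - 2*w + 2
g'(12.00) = -50.00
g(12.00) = -310.00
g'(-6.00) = 22.00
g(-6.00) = -58.00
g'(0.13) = -2.52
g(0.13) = 1.71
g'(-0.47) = -0.12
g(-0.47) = 2.50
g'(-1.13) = 2.52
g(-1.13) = 1.71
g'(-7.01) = 26.04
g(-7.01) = -82.26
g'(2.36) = -11.44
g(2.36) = -13.86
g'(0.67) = -4.68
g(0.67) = -0.24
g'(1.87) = -9.48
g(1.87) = -8.73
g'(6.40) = -27.60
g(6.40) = -92.72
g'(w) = -4*w - 2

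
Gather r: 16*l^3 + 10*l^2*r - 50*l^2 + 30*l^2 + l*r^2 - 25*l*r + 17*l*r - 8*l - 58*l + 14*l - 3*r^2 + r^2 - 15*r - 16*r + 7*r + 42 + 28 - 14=16*l^3 - 20*l^2 - 52*l + r^2*(l - 2) + r*(10*l^2 - 8*l - 24) + 56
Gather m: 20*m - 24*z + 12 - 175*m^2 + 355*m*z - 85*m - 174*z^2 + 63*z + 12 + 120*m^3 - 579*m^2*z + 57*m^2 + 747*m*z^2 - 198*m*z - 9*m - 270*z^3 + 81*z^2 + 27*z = 120*m^3 + m^2*(-579*z - 118) + m*(747*z^2 + 157*z - 74) - 270*z^3 - 93*z^2 + 66*z + 24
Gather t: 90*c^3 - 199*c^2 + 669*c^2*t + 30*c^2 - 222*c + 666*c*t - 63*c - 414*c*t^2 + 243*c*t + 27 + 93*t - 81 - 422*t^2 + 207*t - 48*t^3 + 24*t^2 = 90*c^3 - 169*c^2 - 285*c - 48*t^3 + t^2*(-414*c - 398) + t*(669*c^2 + 909*c + 300) - 54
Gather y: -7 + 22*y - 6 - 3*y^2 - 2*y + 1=-3*y^2 + 20*y - 12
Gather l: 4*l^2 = 4*l^2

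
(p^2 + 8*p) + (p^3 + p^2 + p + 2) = p^3 + 2*p^2 + 9*p + 2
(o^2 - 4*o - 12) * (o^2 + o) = o^4 - 3*o^3 - 16*o^2 - 12*o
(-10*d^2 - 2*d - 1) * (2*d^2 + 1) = -20*d^4 - 4*d^3 - 12*d^2 - 2*d - 1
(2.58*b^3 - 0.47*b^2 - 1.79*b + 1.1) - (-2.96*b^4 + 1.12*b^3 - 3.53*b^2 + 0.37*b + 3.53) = 2.96*b^4 + 1.46*b^3 + 3.06*b^2 - 2.16*b - 2.43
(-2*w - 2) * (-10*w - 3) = 20*w^2 + 26*w + 6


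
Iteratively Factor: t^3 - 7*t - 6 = (t + 1)*(t^2 - t - 6) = (t + 1)*(t + 2)*(t - 3)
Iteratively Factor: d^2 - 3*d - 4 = (d + 1)*(d - 4)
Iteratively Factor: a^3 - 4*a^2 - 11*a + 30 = (a - 2)*(a^2 - 2*a - 15) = (a - 2)*(a + 3)*(a - 5)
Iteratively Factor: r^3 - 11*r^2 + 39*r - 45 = (r - 3)*(r^2 - 8*r + 15) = (r - 3)^2*(r - 5)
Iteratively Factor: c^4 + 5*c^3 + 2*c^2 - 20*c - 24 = (c - 2)*(c^3 + 7*c^2 + 16*c + 12) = (c - 2)*(c + 3)*(c^2 + 4*c + 4) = (c - 2)*(c + 2)*(c + 3)*(c + 2)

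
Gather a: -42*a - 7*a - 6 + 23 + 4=21 - 49*a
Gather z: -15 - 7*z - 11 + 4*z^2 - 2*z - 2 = 4*z^2 - 9*z - 28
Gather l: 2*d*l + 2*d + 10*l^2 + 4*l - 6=2*d + 10*l^2 + l*(2*d + 4) - 6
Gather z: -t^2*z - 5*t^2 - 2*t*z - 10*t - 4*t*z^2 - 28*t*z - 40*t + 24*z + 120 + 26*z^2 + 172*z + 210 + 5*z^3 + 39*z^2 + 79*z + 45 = -5*t^2 - 50*t + 5*z^3 + z^2*(65 - 4*t) + z*(-t^2 - 30*t + 275) + 375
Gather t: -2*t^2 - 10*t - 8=-2*t^2 - 10*t - 8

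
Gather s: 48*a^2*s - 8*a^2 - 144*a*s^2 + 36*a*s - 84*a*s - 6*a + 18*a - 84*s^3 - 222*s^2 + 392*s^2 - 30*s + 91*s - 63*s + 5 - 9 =-8*a^2 + 12*a - 84*s^3 + s^2*(170 - 144*a) + s*(48*a^2 - 48*a - 2) - 4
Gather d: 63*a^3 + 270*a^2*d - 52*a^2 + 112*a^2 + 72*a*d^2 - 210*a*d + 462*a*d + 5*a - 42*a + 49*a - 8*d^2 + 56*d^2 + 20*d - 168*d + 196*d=63*a^3 + 60*a^2 + 12*a + d^2*(72*a + 48) + d*(270*a^2 + 252*a + 48)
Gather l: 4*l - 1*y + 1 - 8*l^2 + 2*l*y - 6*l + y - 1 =-8*l^2 + l*(2*y - 2)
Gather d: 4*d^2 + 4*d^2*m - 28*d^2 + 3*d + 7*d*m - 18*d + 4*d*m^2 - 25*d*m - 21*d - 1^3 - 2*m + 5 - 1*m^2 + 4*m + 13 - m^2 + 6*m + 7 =d^2*(4*m - 24) + d*(4*m^2 - 18*m - 36) - 2*m^2 + 8*m + 24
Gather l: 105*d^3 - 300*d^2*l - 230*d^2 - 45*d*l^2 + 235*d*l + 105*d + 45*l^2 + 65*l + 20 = 105*d^3 - 230*d^2 + 105*d + l^2*(45 - 45*d) + l*(-300*d^2 + 235*d + 65) + 20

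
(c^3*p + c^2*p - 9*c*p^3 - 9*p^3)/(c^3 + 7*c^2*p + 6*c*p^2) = p*(c^3 + c^2 - 9*c*p^2 - 9*p^2)/(c*(c^2 + 7*c*p + 6*p^2))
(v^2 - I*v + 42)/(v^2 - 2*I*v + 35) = (v + 6*I)/(v + 5*I)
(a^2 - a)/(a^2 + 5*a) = (a - 1)/(a + 5)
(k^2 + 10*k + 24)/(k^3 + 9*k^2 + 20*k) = (k + 6)/(k*(k + 5))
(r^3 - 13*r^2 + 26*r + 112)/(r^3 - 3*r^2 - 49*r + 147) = (r^2 - 6*r - 16)/(r^2 + 4*r - 21)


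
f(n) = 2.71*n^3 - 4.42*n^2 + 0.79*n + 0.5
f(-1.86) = -33.70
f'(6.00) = 240.43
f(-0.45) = -1.00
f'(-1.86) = 45.36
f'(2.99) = 47.04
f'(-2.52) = 74.70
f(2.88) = 30.85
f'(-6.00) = 346.51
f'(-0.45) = 6.41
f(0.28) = 0.43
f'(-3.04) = 102.80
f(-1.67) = -25.77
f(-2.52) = -72.93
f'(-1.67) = 38.23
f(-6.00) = -748.72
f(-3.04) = -118.89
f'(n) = 8.13*n^2 - 8.84*n + 0.79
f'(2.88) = 42.76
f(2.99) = 35.79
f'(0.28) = -1.05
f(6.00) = 431.48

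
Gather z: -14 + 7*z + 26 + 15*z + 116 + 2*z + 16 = 24*z + 144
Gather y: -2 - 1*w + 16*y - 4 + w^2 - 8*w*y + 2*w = w^2 + w + y*(16 - 8*w) - 6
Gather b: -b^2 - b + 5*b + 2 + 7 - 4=-b^2 + 4*b + 5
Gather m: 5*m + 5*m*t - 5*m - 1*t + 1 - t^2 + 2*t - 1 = 5*m*t - t^2 + t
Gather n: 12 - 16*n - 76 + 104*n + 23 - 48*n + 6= 40*n - 35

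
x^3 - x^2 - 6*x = x*(x - 3)*(x + 2)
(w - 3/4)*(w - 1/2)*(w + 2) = w^3 + 3*w^2/4 - 17*w/8 + 3/4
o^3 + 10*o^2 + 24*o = o*(o + 4)*(o + 6)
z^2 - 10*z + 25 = (z - 5)^2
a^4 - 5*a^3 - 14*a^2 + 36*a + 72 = (a - 6)*(a - 3)*(a + 2)^2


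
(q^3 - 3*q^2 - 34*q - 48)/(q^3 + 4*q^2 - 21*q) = (q^3 - 3*q^2 - 34*q - 48)/(q*(q^2 + 4*q - 21))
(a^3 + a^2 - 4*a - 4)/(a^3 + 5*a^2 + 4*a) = (a^2 - 4)/(a*(a + 4))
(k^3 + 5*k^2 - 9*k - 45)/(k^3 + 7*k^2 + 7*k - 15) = (k - 3)/(k - 1)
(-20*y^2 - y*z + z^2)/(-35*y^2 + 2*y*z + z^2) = (4*y + z)/(7*y + z)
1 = 1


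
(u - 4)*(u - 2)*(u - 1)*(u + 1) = u^4 - 6*u^3 + 7*u^2 + 6*u - 8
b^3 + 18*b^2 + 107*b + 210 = (b + 5)*(b + 6)*(b + 7)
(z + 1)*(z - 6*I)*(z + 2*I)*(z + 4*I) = z^4 + z^3 + 28*z^2 + 28*z + 48*I*z + 48*I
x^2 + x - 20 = (x - 4)*(x + 5)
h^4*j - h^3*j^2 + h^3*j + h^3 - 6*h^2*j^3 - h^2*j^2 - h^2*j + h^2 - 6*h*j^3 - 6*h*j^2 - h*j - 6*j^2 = (h + 1)*(h - 3*j)*(h + 2*j)*(h*j + 1)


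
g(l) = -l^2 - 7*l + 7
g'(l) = -2*l - 7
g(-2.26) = 17.71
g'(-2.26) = -2.48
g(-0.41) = 9.70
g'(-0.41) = -6.18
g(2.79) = -20.31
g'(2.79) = -12.58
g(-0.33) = 9.20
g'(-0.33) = -6.34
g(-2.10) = 17.29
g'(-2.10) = -2.80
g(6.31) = -76.99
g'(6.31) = -19.62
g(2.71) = -19.31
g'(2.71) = -12.42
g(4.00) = -37.00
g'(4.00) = -15.00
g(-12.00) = -53.00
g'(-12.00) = 17.00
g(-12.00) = -53.00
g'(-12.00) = 17.00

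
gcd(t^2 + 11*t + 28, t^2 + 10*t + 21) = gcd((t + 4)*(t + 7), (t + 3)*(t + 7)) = t + 7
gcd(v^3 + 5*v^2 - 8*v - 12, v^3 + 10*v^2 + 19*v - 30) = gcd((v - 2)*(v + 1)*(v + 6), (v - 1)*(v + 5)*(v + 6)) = v + 6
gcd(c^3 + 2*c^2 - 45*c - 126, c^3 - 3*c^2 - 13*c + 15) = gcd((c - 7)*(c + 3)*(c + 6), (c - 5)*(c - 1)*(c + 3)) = c + 3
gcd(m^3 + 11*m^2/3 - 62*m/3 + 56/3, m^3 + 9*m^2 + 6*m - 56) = m^2 + 5*m - 14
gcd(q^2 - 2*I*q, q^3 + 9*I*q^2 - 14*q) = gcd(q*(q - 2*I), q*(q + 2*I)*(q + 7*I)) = q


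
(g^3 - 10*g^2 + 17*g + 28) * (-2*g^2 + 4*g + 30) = -2*g^5 + 24*g^4 - 44*g^3 - 288*g^2 + 622*g + 840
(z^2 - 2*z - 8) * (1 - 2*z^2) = -2*z^4 + 4*z^3 + 17*z^2 - 2*z - 8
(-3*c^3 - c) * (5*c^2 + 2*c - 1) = -15*c^5 - 6*c^4 - 2*c^3 - 2*c^2 + c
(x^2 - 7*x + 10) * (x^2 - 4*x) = x^4 - 11*x^3 + 38*x^2 - 40*x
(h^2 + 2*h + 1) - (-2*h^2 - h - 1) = 3*h^2 + 3*h + 2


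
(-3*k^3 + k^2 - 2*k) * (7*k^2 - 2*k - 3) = -21*k^5 + 13*k^4 - 7*k^3 + k^2 + 6*k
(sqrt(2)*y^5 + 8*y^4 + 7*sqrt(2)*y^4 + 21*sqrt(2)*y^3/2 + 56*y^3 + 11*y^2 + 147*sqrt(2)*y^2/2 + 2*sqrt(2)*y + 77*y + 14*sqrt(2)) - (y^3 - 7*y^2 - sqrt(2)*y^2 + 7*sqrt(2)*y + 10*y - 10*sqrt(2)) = sqrt(2)*y^5 + 8*y^4 + 7*sqrt(2)*y^4 + 21*sqrt(2)*y^3/2 + 55*y^3 + 18*y^2 + 149*sqrt(2)*y^2/2 - 5*sqrt(2)*y + 67*y + 24*sqrt(2)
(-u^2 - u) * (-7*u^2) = 7*u^4 + 7*u^3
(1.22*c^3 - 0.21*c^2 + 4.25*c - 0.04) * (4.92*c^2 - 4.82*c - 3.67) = 6.0024*c^5 - 6.9136*c^4 + 17.4448*c^3 - 19.9111*c^2 - 15.4047*c + 0.1468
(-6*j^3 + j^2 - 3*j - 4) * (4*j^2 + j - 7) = -24*j^5 - 2*j^4 + 31*j^3 - 26*j^2 + 17*j + 28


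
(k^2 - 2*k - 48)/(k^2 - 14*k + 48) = (k + 6)/(k - 6)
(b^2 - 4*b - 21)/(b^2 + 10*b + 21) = (b - 7)/(b + 7)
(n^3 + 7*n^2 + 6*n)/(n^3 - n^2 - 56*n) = (n^2 + 7*n + 6)/(n^2 - n - 56)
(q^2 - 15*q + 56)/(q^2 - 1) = (q^2 - 15*q + 56)/(q^2 - 1)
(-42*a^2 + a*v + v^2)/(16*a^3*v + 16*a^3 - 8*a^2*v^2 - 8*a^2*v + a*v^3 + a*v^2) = (-42*a^2 + a*v + v^2)/(a*(16*a^2*v + 16*a^2 - 8*a*v^2 - 8*a*v + v^3 + v^2))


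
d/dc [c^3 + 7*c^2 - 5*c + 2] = 3*c^2 + 14*c - 5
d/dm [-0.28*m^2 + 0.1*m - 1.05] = 0.1 - 0.56*m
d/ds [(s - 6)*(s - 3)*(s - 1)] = 3*s^2 - 20*s + 27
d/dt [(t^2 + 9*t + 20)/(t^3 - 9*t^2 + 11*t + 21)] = (-t^4 - 18*t^3 + 32*t^2 + 402*t - 31)/(t^6 - 18*t^5 + 103*t^4 - 156*t^3 - 257*t^2 + 462*t + 441)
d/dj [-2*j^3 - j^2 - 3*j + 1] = -6*j^2 - 2*j - 3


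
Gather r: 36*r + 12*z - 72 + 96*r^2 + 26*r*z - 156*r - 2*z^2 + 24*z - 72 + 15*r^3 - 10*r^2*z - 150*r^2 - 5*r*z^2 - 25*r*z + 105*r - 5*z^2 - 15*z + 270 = 15*r^3 + r^2*(-10*z - 54) + r*(-5*z^2 + z - 15) - 7*z^2 + 21*z + 126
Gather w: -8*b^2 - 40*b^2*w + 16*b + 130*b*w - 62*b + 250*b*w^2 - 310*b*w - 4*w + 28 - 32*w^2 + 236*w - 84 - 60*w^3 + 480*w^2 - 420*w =-8*b^2 - 46*b - 60*w^3 + w^2*(250*b + 448) + w*(-40*b^2 - 180*b - 188) - 56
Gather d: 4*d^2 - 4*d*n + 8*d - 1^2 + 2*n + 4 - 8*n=4*d^2 + d*(8 - 4*n) - 6*n + 3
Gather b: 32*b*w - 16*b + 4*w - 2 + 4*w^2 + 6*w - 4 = b*(32*w - 16) + 4*w^2 + 10*w - 6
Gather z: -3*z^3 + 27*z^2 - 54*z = -3*z^3 + 27*z^2 - 54*z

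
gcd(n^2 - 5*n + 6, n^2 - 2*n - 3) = n - 3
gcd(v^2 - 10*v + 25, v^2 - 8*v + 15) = v - 5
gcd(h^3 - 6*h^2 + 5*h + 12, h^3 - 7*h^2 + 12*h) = h^2 - 7*h + 12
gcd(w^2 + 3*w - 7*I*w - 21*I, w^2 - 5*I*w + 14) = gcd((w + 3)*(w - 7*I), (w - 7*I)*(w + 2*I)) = w - 7*I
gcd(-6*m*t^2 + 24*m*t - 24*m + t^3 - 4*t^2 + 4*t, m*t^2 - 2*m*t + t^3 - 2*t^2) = t - 2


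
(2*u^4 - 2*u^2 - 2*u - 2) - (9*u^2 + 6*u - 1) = 2*u^4 - 11*u^2 - 8*u - 1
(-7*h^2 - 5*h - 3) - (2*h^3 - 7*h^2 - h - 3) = -2*h^3 - 4*h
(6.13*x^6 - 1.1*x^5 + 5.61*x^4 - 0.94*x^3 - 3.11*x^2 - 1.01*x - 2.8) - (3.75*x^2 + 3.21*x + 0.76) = 6.13*x^6 - 1.1*x^5 + 5.61*x^4 - 0.94*x^3 - 6.86*x^2 - 4.22*x - 3.56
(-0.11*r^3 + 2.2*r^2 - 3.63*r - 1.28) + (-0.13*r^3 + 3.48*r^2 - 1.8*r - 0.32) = -0.24*r^3 + 5.68*r^2 - 5.43*r - 1.6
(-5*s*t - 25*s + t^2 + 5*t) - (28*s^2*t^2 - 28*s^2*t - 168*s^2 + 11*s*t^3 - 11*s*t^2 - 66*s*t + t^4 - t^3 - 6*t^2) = -28*s^2*t^2 + 28*s^2*t + 168*s^2 - 11*s*t^3 + 11*s*t^2 + 61*s*t - 25*s - t^4 + t^3 + 7*t^2 + 5*t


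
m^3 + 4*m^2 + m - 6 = (m - 1)*(m + 2)*(m + 3)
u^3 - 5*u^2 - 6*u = u*(u - 6)*(u + 1)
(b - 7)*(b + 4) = b^2 - 3*b - 28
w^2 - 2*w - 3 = (w - 3)*(w + 1)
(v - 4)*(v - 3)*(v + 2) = v^3 - 5*v^2 - 2*v + 24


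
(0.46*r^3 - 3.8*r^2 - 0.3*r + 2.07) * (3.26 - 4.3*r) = -1.978*r^4 + 17.8396*r^3 - 11.098*r^2 - 9.879*r + 6.7482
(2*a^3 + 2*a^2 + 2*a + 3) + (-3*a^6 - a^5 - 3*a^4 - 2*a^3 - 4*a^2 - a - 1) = -3*a^6 - a^5 - 3*a^4 - 2*a^2 + a + 2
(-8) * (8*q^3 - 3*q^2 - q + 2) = -64*q^3 + 24*q^2 + 8*q - 16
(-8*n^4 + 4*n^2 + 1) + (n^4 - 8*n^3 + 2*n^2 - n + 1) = -7*n^4 - 8*n^3 + 6*n^2 - n + 2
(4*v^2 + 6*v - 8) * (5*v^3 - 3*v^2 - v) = 20*v^5 + 18*v^4 - 62*v^3 + 18*v^2 + 8*v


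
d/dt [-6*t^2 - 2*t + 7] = -12*t - 2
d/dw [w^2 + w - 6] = 2*w + 1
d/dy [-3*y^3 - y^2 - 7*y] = -9*y^2 - 2*y - 7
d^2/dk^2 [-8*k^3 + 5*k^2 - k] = 10 - 48*k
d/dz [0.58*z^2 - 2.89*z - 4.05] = 1.16*z - 2.89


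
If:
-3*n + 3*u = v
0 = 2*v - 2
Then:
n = u - 1/3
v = 1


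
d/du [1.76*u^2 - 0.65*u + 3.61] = 3.52*u - 0.65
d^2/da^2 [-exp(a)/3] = -exp(a)/3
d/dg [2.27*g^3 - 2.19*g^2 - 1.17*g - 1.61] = 6.81*g^2 - 4.38*g - 1.17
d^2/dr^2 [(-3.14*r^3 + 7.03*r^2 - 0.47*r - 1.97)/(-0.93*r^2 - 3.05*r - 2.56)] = (7.105427357601e-15*r^4 + 84.162472*r^3 + 257.747982*r^2 + 150.283398*r - 72.211638)/(0.804357*r^6 + 7.913835*r^5 + 32.596407*r^4 + 71.941265*r^3 + 89.727744*r^2 + 59.96544*r + 16.777216)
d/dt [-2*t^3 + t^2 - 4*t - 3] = -6*t^2 + 2*t - 4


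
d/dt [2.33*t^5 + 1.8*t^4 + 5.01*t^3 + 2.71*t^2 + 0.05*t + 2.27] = 11.65*t^4 + 7.2*t^3 + 15.03*t^2 + 5.42*t + 0.05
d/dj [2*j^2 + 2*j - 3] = 4*j + 2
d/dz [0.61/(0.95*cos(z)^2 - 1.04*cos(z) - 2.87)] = (1.159*cos(z) - 0.6344)*sin(z)/(-0.95*cos(z)^2 + 1.04*cos(z) + 2.87)^2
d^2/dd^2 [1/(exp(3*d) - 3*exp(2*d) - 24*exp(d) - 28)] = (9*exp(3*d) - 69*exp(2*d) + 228*exp(d) - 168)*exp(d)/(exp(7*d) - 13*exp(6*d) + 3*exp(5*d) + 361*exp(4*d) + 128*exp(3*d) - 3864*exp(2*d) - 8624*exp(d) - 5488)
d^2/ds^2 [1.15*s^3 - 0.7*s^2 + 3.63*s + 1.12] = 6.9*s - 1.4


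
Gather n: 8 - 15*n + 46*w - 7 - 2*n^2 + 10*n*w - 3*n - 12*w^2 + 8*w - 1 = -2*n^2 + n*(10*w - 18) - 12*w^2 + 54*w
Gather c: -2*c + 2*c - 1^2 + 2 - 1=0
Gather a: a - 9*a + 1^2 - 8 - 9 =-8*a - 16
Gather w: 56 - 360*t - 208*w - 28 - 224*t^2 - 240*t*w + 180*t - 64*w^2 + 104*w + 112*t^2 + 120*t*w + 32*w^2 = -112*t^2 - 180*t - 32*w^2 + w*(-120*t - 104) + 28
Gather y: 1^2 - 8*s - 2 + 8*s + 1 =0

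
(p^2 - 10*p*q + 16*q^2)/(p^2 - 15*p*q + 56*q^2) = (p - 2*q)/(p - 7*q)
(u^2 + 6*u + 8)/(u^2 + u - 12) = (u + 2)/(u - 3)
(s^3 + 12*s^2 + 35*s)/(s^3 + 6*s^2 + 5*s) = (s + 7)/(s + 1)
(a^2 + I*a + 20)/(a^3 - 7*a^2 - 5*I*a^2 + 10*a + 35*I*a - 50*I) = (a^2 + I*a + 20)/(a^3 + a^2*(-7 - 5*I) + a*(10 + 35*I) - 50*I)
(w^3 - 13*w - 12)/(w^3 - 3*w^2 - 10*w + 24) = (w + 1)/(w - 2)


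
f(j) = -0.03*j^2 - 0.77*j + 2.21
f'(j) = -0.06*j - 0.77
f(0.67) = 1.68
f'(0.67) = -0.81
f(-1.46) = 3.27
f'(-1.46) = -0.68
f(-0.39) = 2.51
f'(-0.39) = -0.75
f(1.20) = 1.24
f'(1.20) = -0.84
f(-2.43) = 3.90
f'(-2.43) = -0.62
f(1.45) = 1.03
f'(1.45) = -0.86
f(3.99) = -1.34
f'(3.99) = -1.01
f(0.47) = 1.84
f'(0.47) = -0.80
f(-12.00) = 7.13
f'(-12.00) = -0.05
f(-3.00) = 4.25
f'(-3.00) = -0.59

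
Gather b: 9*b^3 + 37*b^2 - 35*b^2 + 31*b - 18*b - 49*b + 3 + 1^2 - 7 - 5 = 9*b^3 + 2*b^2 - 36*b - 8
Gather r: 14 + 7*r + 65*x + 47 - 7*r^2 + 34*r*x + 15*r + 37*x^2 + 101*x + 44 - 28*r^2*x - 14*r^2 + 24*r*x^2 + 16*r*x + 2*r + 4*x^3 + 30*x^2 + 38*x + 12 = r^2*(-28*x - 21) + r*(24*x^2 + 50*x + 24) + 4*x^3 + 67*x^2 + 204*x + 117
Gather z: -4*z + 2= 2 - 4*z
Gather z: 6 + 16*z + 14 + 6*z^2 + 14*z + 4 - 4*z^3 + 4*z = -4*z^3 + 6*z^2 + 34*z + 24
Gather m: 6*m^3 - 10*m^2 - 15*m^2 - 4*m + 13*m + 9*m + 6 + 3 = 6*m^3 - 25*m^2 + 18*m + 9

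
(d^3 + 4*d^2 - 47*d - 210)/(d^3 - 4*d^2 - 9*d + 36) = (d^3 + 4*d^2 - 47*d - 210)/(d^3 - 4*d^2 - 9*d + 36)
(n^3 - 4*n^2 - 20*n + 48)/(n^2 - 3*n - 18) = (n^2 + 2*n - 8)/(n + 3)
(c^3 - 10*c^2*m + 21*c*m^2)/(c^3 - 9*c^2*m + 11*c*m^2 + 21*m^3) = c/(c + m)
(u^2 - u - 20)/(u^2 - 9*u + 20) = (u + 4)/(u - 4)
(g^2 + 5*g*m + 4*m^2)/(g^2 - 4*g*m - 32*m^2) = (g + m)/(g - 8*m)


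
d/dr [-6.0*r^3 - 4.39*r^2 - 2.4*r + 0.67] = -18.0*r^2 - 8.78*r - 2.4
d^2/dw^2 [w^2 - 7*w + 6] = 2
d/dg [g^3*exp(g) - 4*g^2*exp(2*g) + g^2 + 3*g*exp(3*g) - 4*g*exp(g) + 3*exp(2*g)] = g^3*exp(g) - 8*g^2*exp(2*g) + 3*g^2*exp(g) + 9*g*exp(3*g) - 8*g*exp(2*g) - 4*g*exp(g) + 2*g + 3*exp(3*g) + 6*exp(2*g) - 4*exp(g)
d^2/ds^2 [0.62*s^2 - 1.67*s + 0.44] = 1.24000000000000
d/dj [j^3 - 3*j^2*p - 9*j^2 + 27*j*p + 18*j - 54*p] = 3*j^2 - 6*j*p - 18*j + 27*p + 18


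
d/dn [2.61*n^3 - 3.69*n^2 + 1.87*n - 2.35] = 7.83*n^2 - 7.38*n + 1.87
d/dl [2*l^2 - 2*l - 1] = 4*l - 2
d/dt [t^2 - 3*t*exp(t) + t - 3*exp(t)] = -3*t*exp(t) + 2*t - 6*exp(t) + 1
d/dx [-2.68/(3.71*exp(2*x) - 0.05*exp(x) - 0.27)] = (19.8856*exp(x) - 0.134)*exp(x)/(-3.71*exp(2*x) + 0.05*exp(x) + 0.27)^2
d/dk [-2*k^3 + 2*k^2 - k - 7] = -6*k^2 + 4*k - 1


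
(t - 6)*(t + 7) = t^2 + t - 42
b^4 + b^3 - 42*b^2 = b^2*(b - 6)*(b + 7)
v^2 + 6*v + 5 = (v + 1)*(v + 5)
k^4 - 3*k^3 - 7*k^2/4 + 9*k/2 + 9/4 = (k - 3)*(k - 3/2)*(k + 1/2)*(k + 1)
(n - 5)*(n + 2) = n^2 - 3*n - 10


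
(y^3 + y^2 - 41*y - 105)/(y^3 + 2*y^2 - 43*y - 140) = (y + 3)/(y + 4)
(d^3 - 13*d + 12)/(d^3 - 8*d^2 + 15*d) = (d^2 + 3*d - 4)/(d*(d - 5))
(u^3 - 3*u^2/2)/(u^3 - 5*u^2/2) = (2*u - 3)/(2*u - 5)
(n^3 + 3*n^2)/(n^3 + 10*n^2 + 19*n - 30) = n^2*(n + 3)/(n^3 + 10*n^2 + 19*n - 30)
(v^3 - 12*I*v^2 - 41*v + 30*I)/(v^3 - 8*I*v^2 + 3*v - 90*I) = (v - I)/(v + 3*I)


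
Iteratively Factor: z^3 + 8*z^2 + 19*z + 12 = (z + 3)*(z^2 + 5*z + 4) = (z + 3)*(z + 4)*(z + 1)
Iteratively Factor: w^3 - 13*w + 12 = (w + 4)*(w^2 - 4*w + 3) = (w - 3)*(w + 4)*(w - 1)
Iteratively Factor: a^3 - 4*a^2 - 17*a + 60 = (a - 5)*(a^2 + a - 12) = (a - 5)*(a + 4)*(a - 3)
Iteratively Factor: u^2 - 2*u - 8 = (u - 4)*(u + 2)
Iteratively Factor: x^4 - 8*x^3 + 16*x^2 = (x)*(x^3 - 8*x^2 + 16*x) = x^2*(x^2 - 8*x + 16) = x^2*(x - 4)*(x - 4)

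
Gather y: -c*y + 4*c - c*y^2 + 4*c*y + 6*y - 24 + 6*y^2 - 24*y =4*c + y^2*(6 - c) + y*(3*c - 18) - 24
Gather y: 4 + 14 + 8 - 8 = 18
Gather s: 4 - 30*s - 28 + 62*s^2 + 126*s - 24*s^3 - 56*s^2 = -24*s^3 + 6*s^2 + 96*s - 24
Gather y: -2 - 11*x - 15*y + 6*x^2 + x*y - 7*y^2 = 6*x^2 - 11*x - 7*y^2 + y*(x - 15) - 2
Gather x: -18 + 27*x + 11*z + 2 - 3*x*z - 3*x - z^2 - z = x*(24 - 3*z) - z^2 + 10*z - 16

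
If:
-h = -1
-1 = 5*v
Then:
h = 1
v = -1/5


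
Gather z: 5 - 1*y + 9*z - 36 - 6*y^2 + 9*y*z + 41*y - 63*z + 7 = -6*y^2 + 40*y + z*(9*y - 54) - 24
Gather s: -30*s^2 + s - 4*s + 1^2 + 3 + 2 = -30*s^2 - 3*s + 6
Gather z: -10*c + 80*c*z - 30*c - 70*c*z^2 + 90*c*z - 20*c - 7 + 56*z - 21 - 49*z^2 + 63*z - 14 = -60*c + z^2*(-70*c - 49) + z*(170*c + 119) - 42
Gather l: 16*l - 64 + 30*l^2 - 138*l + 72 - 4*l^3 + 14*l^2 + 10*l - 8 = -4*l^3 + 44*l^2 - 112*l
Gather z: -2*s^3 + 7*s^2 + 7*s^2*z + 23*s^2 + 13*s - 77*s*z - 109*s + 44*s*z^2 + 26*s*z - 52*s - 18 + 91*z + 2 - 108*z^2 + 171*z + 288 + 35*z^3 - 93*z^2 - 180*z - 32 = -2*s^3 + 30*s^2 - 148*s + 35*z^3 + z^2*(44*s - 201) + z*(7*s^2 - 51*s + 82) + 240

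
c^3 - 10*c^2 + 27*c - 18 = (c - 6)*(c - 3)*(c - 1)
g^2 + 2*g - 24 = (g - 4)*(g + 6)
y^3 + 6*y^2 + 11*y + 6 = (y + 1)*(y + 2)*(y + 3)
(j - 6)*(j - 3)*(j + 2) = j^3 - 7*j^2 + 36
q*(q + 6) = q^2 + 6*q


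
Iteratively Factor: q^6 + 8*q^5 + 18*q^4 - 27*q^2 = (q + 3)*(q^5 + 5*q^4 + 3*q^3 - 9*q^2) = q*(q + 3)*(q^4 + 5*q^3 + 3*q^2 - 9*q) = q*(q + 3)^2*(q^3 + 2*q^2 - 3*q) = q*(q - 1)*(q + 3)^2*(q^2 + 3*q) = q*(q - 1)*(q + 3)^3*(q)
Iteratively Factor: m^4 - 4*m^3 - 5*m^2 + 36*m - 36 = (m - 2)*(m^3 - 2*m^2 - 9*m + 18) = (m - 3)*(m - 2)*(m^2 + m - 6) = (m - 3)*(m - 2)^2*(m + 3)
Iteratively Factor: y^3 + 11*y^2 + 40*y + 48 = (y + 4)*(y^2 + 7*y + 12) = (y + 3)*(y + 4)*(y + 4)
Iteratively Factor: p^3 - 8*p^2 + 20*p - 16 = (p - 2)*(p^2 - 6*p + 8) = (p - 2)^2*(p - 4)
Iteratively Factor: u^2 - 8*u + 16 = (u - 4)*(u - 4)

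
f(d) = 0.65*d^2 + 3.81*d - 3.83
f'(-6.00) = -3.99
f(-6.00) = -3.29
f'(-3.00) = -0.09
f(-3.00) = -9.41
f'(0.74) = 4.77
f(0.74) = -0.65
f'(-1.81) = 1.46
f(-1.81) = -8.60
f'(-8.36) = -7.06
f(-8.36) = 9.75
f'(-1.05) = 2.44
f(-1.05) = -7.11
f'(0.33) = 4.24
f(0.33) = -2.50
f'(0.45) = 4.40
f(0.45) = -1.98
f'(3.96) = 8.96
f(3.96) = 21.45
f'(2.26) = 6.75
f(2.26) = 8.10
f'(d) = 1.3*d + 3.81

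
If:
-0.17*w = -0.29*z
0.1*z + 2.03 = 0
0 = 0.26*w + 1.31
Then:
No Solution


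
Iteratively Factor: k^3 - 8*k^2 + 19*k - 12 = (k - 3)*(k^2 - 5*k + 4) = (k - 4)*(k - 3)*(k - 1)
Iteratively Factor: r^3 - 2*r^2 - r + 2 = (r - 1)*(r^2 - r - 2) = (r - 2)*(r - 1)*(r + 1)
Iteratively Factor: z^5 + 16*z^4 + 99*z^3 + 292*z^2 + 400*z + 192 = (z + 1)*(z^4 + 15*z^3 + 84*z^2 + 208*z + 192) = (z + 1)*(z + 4)*(z^3 + 11*z^2 + 40*z + 48) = (z + 1)*(z + 3)*(z + 4)*(z^2 + 8*z + 16) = (z + 1)*(z + 3)*(z + 4)^2*(z + 4)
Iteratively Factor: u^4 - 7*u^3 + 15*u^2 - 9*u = (u - 3)*(u^3 - 4*u^2 + 3*u) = (u - 3)^2*(u^2 - u) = u*(u - 3)^2*(u - 1)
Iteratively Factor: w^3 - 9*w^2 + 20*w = (w)*(w^2 - 9*w + 20) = w*(w - 4)*(w - 5)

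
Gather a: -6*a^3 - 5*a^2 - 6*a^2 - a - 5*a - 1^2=-6*a^3 - 11*a^2 - 6*a - 1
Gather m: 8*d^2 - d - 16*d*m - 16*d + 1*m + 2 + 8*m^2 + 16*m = 8*d^2 - 17*d + 8*m^2 + m*(17 - 16*d) + 2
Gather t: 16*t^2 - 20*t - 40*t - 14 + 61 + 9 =16*t^2 - 60*t + 56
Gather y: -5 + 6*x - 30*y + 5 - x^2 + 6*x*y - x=-x^2 + 5*x + y*(6*x - 30)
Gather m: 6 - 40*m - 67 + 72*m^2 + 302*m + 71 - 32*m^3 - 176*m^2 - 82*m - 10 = -32*m^3 - 104*m^2 + 180*m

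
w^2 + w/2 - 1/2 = (w - 1/2)*(w + 1)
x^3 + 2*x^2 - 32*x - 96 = (x - 6)*(x + 4)^2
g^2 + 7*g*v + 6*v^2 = (g + v)*(g + 6*v)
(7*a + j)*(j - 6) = 7*a*j - 42*a + j^2 - 6*j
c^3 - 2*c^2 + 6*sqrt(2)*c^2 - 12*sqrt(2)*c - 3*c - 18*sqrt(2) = (c - 3)*(c + 1)*(c + 6*sqrt(2))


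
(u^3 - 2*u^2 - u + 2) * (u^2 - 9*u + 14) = u^5 - 11*u^4 + 31*u^3 - 17*u^2 - 32*u + 28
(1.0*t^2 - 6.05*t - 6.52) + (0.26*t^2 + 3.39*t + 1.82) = 1.26*t^2 - 2.66*t - 4.7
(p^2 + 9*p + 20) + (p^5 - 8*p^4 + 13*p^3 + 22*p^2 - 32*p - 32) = p^5 - 8*p^4 + 13*p^3 + 23*p^2 - 23*p - 12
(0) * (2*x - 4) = 0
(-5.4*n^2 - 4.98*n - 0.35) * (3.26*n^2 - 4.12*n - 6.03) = -17.604*n^4 + 6.0132*n^3 + 51.9386*n^2 + 31.4714*n + 2.1105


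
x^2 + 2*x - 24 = (x - 4)*(x + 6)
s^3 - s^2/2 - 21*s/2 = s*(s - 7/2)*(s + 3)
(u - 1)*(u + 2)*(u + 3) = u^3 + 4*u^2 + u - 6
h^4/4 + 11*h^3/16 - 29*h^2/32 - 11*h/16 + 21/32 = (h/4 + 1/4)*(h - 1)*(h - 3/4)*(h + 7/2)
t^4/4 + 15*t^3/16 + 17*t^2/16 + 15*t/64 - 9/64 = (t/4 + 1/4)*(t - 1/4)*(t + 3/2)^2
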